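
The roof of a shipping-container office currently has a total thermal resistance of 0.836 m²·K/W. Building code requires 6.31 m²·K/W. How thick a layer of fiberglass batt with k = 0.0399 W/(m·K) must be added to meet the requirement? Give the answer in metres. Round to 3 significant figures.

0.218 m

ΔR = 6.31 − 0.836 = 5.474 m²·K/W
L = ΔR × k = 5.474 × 0.0399 = 0.2184 m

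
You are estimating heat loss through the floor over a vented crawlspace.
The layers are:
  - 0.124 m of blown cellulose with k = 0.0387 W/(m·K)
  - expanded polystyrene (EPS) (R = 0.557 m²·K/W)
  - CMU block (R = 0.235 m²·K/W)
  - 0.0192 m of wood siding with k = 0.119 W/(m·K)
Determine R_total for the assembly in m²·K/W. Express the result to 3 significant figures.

4.16 m²·K/W

0.124/0.0387 = 3.204
0.0192/0.119 = 0.1613
R_total = 3.204 + 0.557 + 0.235 + 0.1613 = 4.157 m²·K/W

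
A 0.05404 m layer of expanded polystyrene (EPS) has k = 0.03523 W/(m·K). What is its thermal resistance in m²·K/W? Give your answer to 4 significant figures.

1.534 m²·K/W

R = L/k = 0.05404/0.03523 = 1.5339 m²·K/W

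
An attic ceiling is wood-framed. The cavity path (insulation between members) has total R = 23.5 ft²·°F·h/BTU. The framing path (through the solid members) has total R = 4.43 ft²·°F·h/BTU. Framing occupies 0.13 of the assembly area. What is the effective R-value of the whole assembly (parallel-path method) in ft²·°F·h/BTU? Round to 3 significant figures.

U_eff = 0.87/23.5 + 0.13/4.43 = 0.03702 + 0.02935 = 0.06637
R_eff = 1/U_eff = 15.07 ft²·°F·h/BTU

15.1 ft²·°F·h/BTU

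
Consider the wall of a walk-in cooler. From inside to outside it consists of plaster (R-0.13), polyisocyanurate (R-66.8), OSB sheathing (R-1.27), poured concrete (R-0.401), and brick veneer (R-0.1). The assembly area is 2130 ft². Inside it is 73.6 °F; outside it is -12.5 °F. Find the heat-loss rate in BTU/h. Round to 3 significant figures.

2670 BTU/h

R_total = 0.13 + 66.8 + 1.27 + 0.401 + 0.1 = 68.7 ft²·°F·h/BTU
Q = A·ΔT/R = 2130 × (73.6 − (-12.5)) / 68.7 = 2669 BTU/h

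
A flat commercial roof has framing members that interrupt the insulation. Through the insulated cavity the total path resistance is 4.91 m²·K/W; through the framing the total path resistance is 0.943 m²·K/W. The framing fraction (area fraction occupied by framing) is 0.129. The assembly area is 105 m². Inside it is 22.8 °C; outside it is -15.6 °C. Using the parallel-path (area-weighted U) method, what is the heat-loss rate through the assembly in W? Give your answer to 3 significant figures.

U_eff = 0.871/4.91 + 0.129/0.943 = 0.1774 + 0.1368 = 0.3142
R_eff = 1/U_eff = 3.183 m²·K/W
Q = 105 × (22.8 − (-15.6)) / 3.183 = 1267 W

1270 W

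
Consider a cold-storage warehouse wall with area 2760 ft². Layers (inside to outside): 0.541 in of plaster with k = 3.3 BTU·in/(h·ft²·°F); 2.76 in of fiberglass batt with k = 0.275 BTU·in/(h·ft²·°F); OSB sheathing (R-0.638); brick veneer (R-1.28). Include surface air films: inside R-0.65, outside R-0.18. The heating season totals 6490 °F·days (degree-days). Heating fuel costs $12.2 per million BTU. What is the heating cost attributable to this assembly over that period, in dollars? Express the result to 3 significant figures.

0.541/3.3 = 0.1639
2.76/0.275 = 10.04
R_total = 0.65 + 0.1639 + 10.04 + 0.638 + 1.28 + 0.18 = 12.95 ft²·°F·h/BTU
E = A × HDD × 24 / R = 2760 × 6490 × 24 / 12.95 = 33200000 BTU
Cost = 33200000/10⁶ × 12.2 = $405.1

405 dollars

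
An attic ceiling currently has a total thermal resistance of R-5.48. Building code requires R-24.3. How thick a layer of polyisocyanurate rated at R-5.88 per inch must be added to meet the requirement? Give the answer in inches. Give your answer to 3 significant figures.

3.20 in

ΔR = 24.3 − 5.48 = 18.82 ft²·°F·h/BTU
L = ΔR / (R/in) = 18.82/5.88 = 3.201 in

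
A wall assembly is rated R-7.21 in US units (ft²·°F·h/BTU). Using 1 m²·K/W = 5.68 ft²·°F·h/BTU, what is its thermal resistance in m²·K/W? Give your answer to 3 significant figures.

1.27 m²·K/W

R_SI = 7.21/5.68 = 1.269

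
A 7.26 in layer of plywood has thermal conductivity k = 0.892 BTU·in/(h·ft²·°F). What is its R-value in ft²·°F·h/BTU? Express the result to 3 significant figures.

R = L/k = 7.26/0.892 = 8.139 ft²·°F·h/BTU

8.14 ft²·°F·h/BTU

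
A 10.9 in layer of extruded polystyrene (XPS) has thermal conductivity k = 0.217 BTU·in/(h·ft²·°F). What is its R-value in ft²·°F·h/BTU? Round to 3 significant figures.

50.2 ft²·°F·h/BTU

R = L/k = 10.9/0.217 = 50.23 ft²·°F·h/BTU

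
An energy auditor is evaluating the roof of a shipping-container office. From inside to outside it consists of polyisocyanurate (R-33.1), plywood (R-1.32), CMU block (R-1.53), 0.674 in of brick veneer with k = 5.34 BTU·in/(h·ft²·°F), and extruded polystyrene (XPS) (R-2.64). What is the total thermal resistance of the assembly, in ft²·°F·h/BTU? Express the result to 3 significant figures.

38.7 ft²·°F·h/BTU

0.674/5.34 = 0.1262
R_total = 33.1 + 1.32 + 1.53 + 0.1262 + 2.64 = 38.72 ft²·°F·h/BTU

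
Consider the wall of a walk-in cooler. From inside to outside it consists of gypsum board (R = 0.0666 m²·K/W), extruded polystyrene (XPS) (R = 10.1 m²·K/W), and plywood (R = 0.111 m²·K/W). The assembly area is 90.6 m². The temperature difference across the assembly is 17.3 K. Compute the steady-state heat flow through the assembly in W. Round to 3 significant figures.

R_total = 0.0666 + 10.1 + 0.111 = 10.28 m²·K/W
Q = A·ΔT/R = 90.6 × 17.3 / 10.28 = 152.5 W

153 W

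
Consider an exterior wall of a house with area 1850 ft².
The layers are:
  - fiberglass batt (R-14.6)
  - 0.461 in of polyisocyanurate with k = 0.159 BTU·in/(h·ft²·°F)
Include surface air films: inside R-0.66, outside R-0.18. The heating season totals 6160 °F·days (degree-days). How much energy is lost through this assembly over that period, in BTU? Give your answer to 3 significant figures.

0.461/0.159 = 2.899
R_total = 0.66 + 14.6 + 2.899 + 0.18 = 18.34 ft²·°F·h/BTU
E = A × HDD × 24 / R = 1850 × 6160 × 24 / 18.34 = 14910000 BTU

14900000 BTU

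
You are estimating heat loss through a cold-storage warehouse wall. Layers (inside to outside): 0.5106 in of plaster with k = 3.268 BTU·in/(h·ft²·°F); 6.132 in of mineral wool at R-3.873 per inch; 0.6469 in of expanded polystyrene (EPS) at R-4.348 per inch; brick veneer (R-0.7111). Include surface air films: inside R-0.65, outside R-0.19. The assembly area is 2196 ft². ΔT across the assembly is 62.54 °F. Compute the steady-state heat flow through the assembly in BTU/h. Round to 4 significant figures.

4858 BTU/h

0.5106/3.268 = 0.15624
6.132 × 3.873 = 23.749
0.6469 × 4.348 = 2.8127
R_total = 0.65 + 0.15624 + 23.749 + 2.8127 + 0.7111 + 0.19 = 28.269 ft²·°F·h/BTU
Q = A·ΔT/R = 2196 × 62.54 / 28.269 = 4858.2 BTU/h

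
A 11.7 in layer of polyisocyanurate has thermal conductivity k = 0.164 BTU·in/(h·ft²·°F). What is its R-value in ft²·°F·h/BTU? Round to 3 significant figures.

71.3 ft²·°F·h/BTU

R = L/k = 11.7/0.164 = 71.34 ft²·°F·h/BTU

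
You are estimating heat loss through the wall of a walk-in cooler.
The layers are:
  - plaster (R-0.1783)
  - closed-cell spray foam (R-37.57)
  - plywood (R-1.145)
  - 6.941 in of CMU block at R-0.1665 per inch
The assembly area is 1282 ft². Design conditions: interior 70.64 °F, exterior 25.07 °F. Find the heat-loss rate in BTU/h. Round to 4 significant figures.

6.941 × 0.1665 = 1.1557
R_total = 0.1783 + 37.57 + 1.145 + 1.1557 = 40.049 ft²·°F·h/BTU
Q = A·ΔT/R = 1282 × (70.64 − 25.07) / 40.049 = 1458.7 BTU/h

1459 BTU/h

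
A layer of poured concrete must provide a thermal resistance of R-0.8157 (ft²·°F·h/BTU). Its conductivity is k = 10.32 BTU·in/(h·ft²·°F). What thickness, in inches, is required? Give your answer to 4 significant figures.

L = R × k = 0.8157 × 10.32 = 8.418 in

8.418 in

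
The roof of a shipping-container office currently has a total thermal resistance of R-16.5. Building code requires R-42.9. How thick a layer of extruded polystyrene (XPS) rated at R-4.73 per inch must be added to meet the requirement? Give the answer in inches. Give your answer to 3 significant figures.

5.58 in

ΔR = 42.9 − 16.5 = 26.4 ft²·°F·h/BTU
L = ΔR / (R/in) = 26.4/4.73 = 5.581 in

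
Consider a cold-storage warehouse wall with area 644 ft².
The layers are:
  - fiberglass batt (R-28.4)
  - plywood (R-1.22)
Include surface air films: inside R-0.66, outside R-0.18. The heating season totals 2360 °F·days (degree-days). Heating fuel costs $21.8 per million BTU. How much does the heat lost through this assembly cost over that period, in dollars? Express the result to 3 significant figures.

R_total = 0.66 + 28.4 + 1.22 + 0.18 = 30.46 ft²·°F·h/BTU
E = A × HDD × 24 / R = 644 × 2360 × 24 / 30.46 = 1198000 BTU
Cost = 1198000/10⁶ × 21.8 = $26.11

26.1 dollars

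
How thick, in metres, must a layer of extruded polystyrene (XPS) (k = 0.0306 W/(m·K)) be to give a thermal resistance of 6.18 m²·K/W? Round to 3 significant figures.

0.189 m

L = R·k = 6.18 × 0.0306 = 0.1891 m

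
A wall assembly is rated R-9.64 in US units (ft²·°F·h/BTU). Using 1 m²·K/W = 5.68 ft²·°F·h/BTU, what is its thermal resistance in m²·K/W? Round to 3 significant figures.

1.70 m²·K/W

R_SI = 9.64/5.68 = 1.697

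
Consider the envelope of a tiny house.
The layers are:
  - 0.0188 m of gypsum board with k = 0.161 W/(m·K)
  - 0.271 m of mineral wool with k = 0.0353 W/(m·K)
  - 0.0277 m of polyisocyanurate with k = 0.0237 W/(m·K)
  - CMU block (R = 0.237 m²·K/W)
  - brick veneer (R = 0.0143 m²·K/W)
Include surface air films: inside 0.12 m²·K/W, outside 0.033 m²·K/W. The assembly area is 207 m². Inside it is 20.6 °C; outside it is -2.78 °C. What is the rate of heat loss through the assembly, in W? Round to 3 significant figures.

517 W

0.0188/0.161 = 0.1168
0.271/0.0353 = 7.677
0.0277/0.0237 = 1.169
R_total = 0.12 + 0.1168 + 7.677 + 1.169 + 0.237 + 0.0143 + 0.033 = 9.367 m²·K/W
Q = A·ΔT/R = 207 × (20.6 − (-2.78)) / 9.367 = 516.7 W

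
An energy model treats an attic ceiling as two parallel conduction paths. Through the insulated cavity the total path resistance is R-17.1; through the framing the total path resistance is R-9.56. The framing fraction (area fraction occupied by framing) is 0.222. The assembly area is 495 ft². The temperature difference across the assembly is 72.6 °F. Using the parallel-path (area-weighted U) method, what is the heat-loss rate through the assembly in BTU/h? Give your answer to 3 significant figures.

U_eff = 0.778/17.1 + 0.222/9.56 = 0.0455 + 0.02322 = 0.06872
R_eff = 1/U_eff = 14.55 ft²·°F·h/BTU
Q = 495 × 72.6 / 14.55 = 2470 BTU/h

2470 BTU/h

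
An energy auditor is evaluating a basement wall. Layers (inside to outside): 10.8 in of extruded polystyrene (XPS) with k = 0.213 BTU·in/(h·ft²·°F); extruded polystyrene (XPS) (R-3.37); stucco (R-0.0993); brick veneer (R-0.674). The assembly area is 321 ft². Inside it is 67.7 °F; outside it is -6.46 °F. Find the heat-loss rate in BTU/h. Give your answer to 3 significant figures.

10.8/0.213 = 50.7
R_total = 50.7 + 3.37 + 0.0993 + 0.674 = 54.85 ft²·°F·h/BTU
Q = A·ΔT/R = 321 × (67.7 − (-6.46)) / 54.85 = 434 BTU/h

434 BTU/h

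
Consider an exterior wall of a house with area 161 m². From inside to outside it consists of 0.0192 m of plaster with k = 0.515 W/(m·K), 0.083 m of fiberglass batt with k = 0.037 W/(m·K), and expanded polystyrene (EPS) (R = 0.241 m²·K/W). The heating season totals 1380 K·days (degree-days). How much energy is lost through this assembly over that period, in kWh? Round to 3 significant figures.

2110 kWh

0.0192/0.515 = 0.03728
0.083/0.037 = 2.243
R_total = 0.03728 + 2.243 + 0.241 = 2.522 m²·K/W
E = A × HDD × 24 / R / 1000 = 161 × 1380 × 24 / 2.522 / 1000 = 2115 kWh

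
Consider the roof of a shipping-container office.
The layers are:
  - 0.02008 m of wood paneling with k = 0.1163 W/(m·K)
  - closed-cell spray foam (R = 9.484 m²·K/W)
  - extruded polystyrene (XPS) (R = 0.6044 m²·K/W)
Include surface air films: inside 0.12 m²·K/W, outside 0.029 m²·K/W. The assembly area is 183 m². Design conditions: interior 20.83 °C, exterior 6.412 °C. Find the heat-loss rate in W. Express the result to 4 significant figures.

253.5 W

0.02008/0.1163 = 0.17266
R_total = 0.12 + 0.17266 + 9.484 + 0.6044 + 0.029 = 10.41 m²·K/W
Q = A·ΔT/R = 183 × (20.83 − 6.412) / 10.41 = 253.46 W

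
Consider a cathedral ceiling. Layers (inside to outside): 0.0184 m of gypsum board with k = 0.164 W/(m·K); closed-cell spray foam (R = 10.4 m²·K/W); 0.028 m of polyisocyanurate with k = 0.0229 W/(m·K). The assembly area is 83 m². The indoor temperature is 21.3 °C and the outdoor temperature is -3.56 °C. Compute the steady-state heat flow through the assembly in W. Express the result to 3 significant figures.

176 W

0.0184/0.164 = 0.1122
0.028/0.0229 = 1.223
R_total = 0.1122 + 10.4 + 1.223 = 11.73 m²·K/W
Q = A·ΔT/R = 83 × (21.3 − (-3.56)) / 11.73 = 175.8 W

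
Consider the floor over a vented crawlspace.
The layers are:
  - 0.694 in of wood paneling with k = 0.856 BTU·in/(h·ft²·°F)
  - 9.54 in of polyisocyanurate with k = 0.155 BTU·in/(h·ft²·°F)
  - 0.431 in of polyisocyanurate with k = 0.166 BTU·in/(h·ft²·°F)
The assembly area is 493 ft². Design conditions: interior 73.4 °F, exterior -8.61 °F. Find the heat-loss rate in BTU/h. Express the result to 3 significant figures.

0.694/0.856 = 0.8107
9.54/0.155 = 61.55
0.431/0.166 = 2.596
R_total = 0.8107 + 61.55 + 2.596 = 64.96 ft²·°F·h/BTU
Q = A·ΔT/R = 493 × (73.4 − (-8.61)) / 64.96 = 622.4 BTU/h

622 BTU/h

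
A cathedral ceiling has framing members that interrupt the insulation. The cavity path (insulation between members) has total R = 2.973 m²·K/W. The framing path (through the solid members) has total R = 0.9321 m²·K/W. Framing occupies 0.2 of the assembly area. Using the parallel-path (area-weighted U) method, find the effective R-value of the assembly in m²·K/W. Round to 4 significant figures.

2.068 m²·K/W

U_eff = 0.8/2.973 + 0.2/0.9321 = 0.26909 + 0.21457 = 0.48366
R_eff = 1/U_eff = 2.0676 m²·K/W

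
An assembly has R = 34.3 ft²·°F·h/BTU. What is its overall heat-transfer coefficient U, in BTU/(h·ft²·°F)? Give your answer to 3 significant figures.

0.0292 BTU/(h·ft²·°F)

U = 1/R = 1/34.3 = 0.02915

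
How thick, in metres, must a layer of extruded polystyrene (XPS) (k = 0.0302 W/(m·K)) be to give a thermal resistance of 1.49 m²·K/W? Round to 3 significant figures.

L = R·k = 1.49 × 0.0302 = 0.045 m

0.0450 m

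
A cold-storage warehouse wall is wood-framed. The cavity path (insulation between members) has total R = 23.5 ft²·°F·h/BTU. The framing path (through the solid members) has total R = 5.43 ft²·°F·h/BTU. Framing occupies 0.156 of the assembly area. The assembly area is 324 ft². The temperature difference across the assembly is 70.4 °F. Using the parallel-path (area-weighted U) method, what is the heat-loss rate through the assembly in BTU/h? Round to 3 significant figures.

1470 BTU/h

U_eff = 0.844/23.5 + 0.156/5.43 = 0.03591 + 0.02873 = 0.06464
R_eff = 1/U_eff = 15.47 ft²·°F·h/BTU
Q = 324 × 70.4 / 15.47 = 1475 BTU/h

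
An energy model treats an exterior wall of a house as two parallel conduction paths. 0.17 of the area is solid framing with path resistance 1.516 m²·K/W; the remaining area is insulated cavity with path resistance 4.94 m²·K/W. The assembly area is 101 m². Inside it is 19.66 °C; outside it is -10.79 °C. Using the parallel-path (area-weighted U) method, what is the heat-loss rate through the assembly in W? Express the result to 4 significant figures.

861.6 W

U_eff = 0.83/4.94 + 0.17/1.516 = 0.16802 + 0.11214 = 0.28015
R_eff = 1/U_eff = 3.5695 m²·K/W
Q = 101 × (19.66 − (-10.79)) / 3.5695 = 861.6 W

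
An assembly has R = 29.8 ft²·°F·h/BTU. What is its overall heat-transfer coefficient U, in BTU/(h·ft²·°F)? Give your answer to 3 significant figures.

0.0336 BTU/(h·ft²·°F)

U = 1/R = 1/29.8 = 0.03356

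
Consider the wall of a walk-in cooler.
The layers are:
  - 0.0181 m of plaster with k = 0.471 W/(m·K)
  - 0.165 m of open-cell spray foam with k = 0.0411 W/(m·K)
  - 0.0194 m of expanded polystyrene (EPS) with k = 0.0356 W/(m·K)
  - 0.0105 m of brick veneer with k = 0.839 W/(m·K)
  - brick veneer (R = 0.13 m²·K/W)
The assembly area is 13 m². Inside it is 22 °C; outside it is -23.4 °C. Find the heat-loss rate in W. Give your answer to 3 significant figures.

0.0181/0.471 = 0.03843
0.165/0.0411 = 4.015
0.0194/0.0356 = 0.5449
0.0105/0.839 = 0.01251
R_total = 0.03843 + 4.015 + 0.5449 + 0.01251 + 0.13 = 4.74 m²·K/W
Q = A·ΔT/R = 13 × (22 − (-23.4)) / 4.74 = 124.5 W

125 W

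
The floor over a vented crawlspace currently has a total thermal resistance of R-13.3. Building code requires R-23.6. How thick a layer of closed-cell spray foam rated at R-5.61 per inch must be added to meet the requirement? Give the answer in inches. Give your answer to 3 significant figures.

1.84 in

ΔR = 23.6 − 13.3 = 10.3 ft²·°F·h/BTU
L = ΔR / (R/in) = 10.3/5.61 = 1.836 in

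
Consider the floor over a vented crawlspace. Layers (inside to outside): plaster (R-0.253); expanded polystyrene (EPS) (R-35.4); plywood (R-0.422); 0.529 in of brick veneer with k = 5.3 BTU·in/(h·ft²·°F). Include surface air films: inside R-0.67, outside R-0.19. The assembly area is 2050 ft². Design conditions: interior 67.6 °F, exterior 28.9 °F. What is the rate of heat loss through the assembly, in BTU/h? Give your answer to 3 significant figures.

2140 BTU/h

0.529/5.3 = 0.09981
R_total = 0.67 + 0.253 + 35.4 + 0.422 + 0.09981 + 0.19 = 37.03 ft²·°F·h/BTU
Q = A·ΔT/R = 2050 × (67.6 − 28.9) / 37.03 = 2142 BTU/h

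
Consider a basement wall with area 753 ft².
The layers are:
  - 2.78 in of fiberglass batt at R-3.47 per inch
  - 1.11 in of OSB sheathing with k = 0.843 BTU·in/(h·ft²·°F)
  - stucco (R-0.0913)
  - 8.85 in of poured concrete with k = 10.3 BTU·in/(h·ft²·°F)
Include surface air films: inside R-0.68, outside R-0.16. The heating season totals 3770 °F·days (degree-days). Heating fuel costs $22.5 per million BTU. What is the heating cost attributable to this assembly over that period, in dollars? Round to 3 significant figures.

120 dollars

2.78 × 3.47 = 9.647
1.11/0.843 = 1.317
8.85/10.3 = 0.8592
R_total = 0.68 + 9.647 + 1.317 + 0.0913 + 0.8592 + 0.16 = 12.75 ft²·°F·h/BTU
E = A × HDD × 24 / R = 753 × 3770 × 24 / 12.75 = 5342000 BTU
Cost = 5342000/10⁶ × 22.5 = $120.2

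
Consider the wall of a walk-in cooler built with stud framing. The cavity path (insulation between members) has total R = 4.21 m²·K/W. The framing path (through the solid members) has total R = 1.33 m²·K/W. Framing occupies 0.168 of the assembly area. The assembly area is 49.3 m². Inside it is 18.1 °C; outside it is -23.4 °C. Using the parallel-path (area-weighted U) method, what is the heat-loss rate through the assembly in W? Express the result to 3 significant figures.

663 W

U_eff = 0.832/4.21 + 0.168/1.33 = 0.1976 + 0.1263 = 0.3239
R_eff = 1/U_eff = 3.087 m²·K/W
Q = 49.3 × (18.1 − (-23.4)) / 3.087 = 662.8 W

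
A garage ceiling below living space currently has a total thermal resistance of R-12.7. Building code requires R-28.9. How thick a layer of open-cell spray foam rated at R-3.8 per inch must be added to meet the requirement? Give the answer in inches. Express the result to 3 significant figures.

ΔR = 28.9 − 12.7 = 16.2 ft²·°F·h/BTU
L = ΔR / (R/in) = 16.2/3.8 = 4.263 in

4.26 in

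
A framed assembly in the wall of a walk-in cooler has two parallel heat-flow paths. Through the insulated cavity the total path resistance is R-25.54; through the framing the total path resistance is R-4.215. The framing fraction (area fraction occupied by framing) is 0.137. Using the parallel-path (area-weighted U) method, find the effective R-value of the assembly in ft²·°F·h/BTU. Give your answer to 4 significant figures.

U_eff = 0.863/25.54 + 0.137/4.215 = 0.03379 + 0.032503 = 0.066293
R_eff = 1/U_eff = 15.085 ft²·°F·h/BTU

15.08 ft²·°F·h/BTU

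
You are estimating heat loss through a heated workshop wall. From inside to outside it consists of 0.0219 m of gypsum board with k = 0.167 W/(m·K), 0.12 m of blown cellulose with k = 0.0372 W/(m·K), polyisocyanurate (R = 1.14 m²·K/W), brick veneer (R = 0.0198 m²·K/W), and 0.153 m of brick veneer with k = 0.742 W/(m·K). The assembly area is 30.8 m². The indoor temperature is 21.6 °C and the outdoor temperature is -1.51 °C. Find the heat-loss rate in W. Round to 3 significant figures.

0.0219/0.167 = 0.1311
0.12/0.0372 = 3.226
0.153/0.742 = 0.2062
R_total = 0.1311 + 3.226 + 1.14 + 0.0198 + 0.2062 = 4.723 m²·K/W
Q = A·ΔT/R = 30.8 × (21.6 − (-1.51)) / 4.723 = 150.7 W

151 W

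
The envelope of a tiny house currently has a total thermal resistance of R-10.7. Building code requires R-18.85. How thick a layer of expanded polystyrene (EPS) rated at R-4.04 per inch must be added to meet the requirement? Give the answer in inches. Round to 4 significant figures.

ΔR = 18.85 − 10.7 = 8.15 ft²·°F·h/BTU
L = ΔR / (R/in) = 8.15/4.04 = 2.0173 in

2.017 in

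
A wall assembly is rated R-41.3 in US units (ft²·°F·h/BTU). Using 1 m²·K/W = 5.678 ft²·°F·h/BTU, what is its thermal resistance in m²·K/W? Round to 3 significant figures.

R_SI = 41.3/5.678 = 7.274

7.27 m²·K/W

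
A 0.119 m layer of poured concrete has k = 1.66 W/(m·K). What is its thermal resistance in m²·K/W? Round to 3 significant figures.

R = L/k = 0.119/1.66 = 0.07169 m²·K/W

0.0717 m²·K/W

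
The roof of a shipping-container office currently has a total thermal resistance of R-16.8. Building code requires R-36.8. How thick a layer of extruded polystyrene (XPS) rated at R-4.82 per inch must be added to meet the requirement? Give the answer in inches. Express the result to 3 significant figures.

4.15 in

ΔR = 36.8 − 16.8 = 20 ft²·°F·h/BTU
L = ΔR / (R/in) = 20/4.82 = 4.149 in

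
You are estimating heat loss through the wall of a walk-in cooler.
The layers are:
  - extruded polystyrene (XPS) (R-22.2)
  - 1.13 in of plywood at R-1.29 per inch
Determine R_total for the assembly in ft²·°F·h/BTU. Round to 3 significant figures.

23.7 ft²·°F·h/BTU

1.13 × 1.29 = 1.458
R_total = 22.2 + 1.458 = 23.66 ft²·°F·h/BTU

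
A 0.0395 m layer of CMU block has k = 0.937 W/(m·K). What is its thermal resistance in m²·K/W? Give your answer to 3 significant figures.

0.0422 m²·K/W

R = L/k = 0.0395/0.937 = 0.04216 m²·K/W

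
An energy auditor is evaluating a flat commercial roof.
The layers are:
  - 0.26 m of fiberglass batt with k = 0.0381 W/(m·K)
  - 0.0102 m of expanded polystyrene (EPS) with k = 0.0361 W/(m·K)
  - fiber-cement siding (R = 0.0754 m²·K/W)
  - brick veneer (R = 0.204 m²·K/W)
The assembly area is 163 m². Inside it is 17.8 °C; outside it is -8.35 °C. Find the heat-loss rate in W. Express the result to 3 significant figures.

577 W

0.26/0.0381 = 6.824
0.0102/0.0361 = 0.2825
R_total = 6.824 + 0.2825 + 0.0754 + 0.204 = 7.386 m²·K/W
Q = A·ΔT/R = 163 × (17.8 − (-8.35)) / 7.386 = 577.1 W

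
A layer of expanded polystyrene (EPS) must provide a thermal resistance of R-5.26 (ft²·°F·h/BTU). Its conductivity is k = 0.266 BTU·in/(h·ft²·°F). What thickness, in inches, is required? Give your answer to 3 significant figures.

L = R × k = 5.26 × 0.266 = 1.399 in

1.40 in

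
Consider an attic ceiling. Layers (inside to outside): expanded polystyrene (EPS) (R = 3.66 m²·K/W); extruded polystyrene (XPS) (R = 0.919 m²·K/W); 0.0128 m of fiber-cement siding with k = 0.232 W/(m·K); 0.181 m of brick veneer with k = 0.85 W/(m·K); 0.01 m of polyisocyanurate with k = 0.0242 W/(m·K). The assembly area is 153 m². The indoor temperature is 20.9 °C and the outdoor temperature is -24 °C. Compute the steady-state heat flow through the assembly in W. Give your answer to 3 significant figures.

0.0128/0.232 = 0.05517
0.181/0.85 = 0.2129
0.01/0.0242 = 0.4132
R_total = 3.66 + 0.919 + 0.05517 + 0.2129 + 0.4132 = 5.26 m²·K/W
Q = A·ΔT/R = 153 × (20.9 − (-24)) / 5.26 = 1306 W

1310 W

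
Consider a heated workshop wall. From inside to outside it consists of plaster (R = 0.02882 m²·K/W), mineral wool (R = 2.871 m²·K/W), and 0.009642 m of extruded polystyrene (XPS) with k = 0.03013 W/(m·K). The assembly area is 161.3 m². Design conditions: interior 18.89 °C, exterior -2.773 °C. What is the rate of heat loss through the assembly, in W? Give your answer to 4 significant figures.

0.009642/0.03013 = 0.32001
R_total = 0.02882 + 2.871 + 0.32001 = 3.2198 m²·K/W
Q = A·ΔT/R = 161.3 × (18.89 − (-2.773)) / 3.2198 = 1085.2 W

1085 W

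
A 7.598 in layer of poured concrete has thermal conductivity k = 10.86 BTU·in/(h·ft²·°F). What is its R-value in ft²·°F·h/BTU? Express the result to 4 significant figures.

R = L/k = 7.598/10.86 = 0.69963 ft²·°F·h/BTU

0.6996 ft²·°F·h/BTU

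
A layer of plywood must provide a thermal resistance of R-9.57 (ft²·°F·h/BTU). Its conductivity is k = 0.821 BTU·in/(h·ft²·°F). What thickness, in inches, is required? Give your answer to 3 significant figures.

7.86 in

L = R × k = 9.57 × 0.821 = 7.857 in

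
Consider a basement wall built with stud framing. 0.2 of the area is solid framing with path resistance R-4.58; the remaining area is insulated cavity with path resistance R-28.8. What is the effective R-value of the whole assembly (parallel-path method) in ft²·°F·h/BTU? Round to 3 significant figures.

14.0 ft²·°F·h/BTU

U_eff = 0.8/28.8 + 0.2/4.58 = 0.02778 + 0.04367 = 0.07145
R_eff = 1/U_eff = 14 ft²·°F·h/BTU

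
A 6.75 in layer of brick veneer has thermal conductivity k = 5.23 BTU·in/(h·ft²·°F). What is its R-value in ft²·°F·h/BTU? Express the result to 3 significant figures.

1.29 ft²·°F·h/BTU

R = L/k = 6.75/5.23 = 1.291 ft²·°F·h/BTU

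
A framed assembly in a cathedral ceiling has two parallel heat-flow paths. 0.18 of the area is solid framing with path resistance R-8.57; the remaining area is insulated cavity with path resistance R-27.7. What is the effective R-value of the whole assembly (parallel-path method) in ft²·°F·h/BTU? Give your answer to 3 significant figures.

U_eff = 0.82/27.7 + 0.18/8.57 = 0.0296 + 0.021 = 0.05061
R_eff = 1/U_eff = 19.76 ft²·°F·h/BTU

19.8 ft²·°F·h/BTU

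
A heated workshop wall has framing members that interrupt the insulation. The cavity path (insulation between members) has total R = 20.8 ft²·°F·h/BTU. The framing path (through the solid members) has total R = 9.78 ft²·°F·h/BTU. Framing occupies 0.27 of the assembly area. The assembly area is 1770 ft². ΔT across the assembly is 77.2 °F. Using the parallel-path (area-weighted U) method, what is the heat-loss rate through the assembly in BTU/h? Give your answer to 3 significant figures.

U_eff = 0.73/20.8 + 0.27/9.78 = 0.0351 + 0.02761 = 0.0627
R_eff = 1/U_eff = 15.95 ft²·°F·h/BTU
Q = 1770 × 77.2 / 15.95 = 8568 BTU/h

8570 BTU/h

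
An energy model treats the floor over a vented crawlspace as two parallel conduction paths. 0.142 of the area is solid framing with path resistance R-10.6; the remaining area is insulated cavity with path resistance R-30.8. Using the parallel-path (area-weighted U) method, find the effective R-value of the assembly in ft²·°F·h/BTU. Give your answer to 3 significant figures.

24.2 ft²·°F·h/BTU

U_eff = 0.858/30.8 + 0.142/10.6 = 0.02786 + 0.0134 = 0.04125
R_eff = 1/U_eff = 24.24 ft²·°F·h/BTU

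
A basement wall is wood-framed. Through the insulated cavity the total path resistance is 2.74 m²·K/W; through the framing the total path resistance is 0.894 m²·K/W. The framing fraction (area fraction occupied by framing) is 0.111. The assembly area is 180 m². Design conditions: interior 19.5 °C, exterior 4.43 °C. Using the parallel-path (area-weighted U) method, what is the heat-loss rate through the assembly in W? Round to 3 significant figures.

1220 W

U_eff = 0.889/2.74 + 0.111/0.894 = 0.3245 + 0.1242 = 0.4486
R_eff = 1/U_eff = 2.229 m²·K/W
Q = 180 × (19.5 − 4.43) / 2.229 = 1217 W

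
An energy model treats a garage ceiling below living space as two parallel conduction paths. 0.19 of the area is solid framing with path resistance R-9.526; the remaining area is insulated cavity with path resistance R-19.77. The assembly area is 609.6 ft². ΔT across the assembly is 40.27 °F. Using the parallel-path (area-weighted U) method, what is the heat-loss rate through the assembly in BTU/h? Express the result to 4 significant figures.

1495 BTU/h

U_eff = 0.81/19.77 + 0.19/9.526 = 0.040971 + 0.019945 = 0.060917
R_eff = 1/U_eff = 16.416 ft²·°F·h/BTU
Q = 609.6 × 40.27 / 16.416 = 1495.4 BTU/h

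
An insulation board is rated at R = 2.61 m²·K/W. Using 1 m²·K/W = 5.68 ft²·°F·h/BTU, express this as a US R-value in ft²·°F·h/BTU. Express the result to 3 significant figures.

14.8 ft²·°F·h/BTU

R_US = 2.61 × 5.68 = 14.82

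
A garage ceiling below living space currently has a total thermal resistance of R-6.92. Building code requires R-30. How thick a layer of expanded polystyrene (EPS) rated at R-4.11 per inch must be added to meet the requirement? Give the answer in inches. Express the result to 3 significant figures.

ΔR = 30 − 6.92 = 23.08 ft²·°F·h/BTU
L = ΔR / (R/in) = 23.08/4.11 = 5.616 in

5.62 in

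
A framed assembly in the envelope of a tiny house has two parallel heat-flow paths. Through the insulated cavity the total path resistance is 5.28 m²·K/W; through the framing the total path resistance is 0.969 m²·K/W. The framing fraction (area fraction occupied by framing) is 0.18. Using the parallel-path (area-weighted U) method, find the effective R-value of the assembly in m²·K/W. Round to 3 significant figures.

2.93 m²·K/W

U_eff = 0.82/5.28 + 0.18/0.969 = 0.1553 + 0.1858 = 0.3411
R_eff = 1/U_eff = 2.932 m²·K/W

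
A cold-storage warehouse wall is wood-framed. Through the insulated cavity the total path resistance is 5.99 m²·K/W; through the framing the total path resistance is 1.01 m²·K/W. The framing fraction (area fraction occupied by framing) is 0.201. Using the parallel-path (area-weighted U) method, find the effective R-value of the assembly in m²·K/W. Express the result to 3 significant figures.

U_eff = 0.799/5.99 + 0.201/1.01 = 0.1334 + 0.199 = 0.3324
R_eff = 1/U_eff = 3.008 m²·K/W

3.01 m²·K/W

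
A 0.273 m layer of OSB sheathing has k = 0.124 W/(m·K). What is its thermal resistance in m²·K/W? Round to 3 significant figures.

2.20 m²·K/W

R = L/k = 0.273/0.124 = 2.202 m²·K/W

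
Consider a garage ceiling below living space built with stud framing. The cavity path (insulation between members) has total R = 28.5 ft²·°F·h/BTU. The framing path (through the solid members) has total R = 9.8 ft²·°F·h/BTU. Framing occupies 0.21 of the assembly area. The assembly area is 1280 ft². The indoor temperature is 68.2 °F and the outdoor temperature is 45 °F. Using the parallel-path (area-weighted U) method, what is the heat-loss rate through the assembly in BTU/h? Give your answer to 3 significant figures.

1460 BTU/h

U_eff = 0.79/28.5 + 0.21/9.8 = 0.02772 + 0.02143 = 0.04915
R_eff = 1/U_eff = 20.35 ft²·°F·h/BTU
Q = 1280 × (68.2 − 45) / 20.35 = 1459 BTU/h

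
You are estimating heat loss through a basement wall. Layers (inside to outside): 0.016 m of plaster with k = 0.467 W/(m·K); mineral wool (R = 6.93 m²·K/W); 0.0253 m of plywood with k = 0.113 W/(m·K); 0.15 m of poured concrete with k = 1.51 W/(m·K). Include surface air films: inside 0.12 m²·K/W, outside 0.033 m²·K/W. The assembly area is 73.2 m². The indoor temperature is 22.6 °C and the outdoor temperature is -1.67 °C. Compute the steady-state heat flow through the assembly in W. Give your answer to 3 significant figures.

0.016/0.467 = 0.03426
0.0253/0.113 = 0.2239
0.15/1.51 = 0.09934
R_total = 0.12 + 0.03426 + 6.93 + 0.2239 + 0.09934 + 0.033 = 7.44 m²·K/W
Q = A·ΔT/R = 73.2 × (22.6 − (-1.67)) / 7.44 = 238.8 W

239 W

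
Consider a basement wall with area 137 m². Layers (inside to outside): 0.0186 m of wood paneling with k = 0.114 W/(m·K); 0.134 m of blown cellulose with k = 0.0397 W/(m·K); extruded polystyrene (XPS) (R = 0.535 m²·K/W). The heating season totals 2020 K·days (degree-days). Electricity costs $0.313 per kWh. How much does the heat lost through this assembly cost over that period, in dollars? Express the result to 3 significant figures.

0.0186/0.114 = 0.1632
0.134/0.0397 = 3.375
R_total = 0.1632 + 3.375 + 0.535 = 4.073 m²·K/W
E = A × HDD × 24 / R / 1000 = 137 × 2020 × 24 / 4.073 / 1000 = 1630 kWh
Cost = 1630 × 0.313 = $510.3

510 dollars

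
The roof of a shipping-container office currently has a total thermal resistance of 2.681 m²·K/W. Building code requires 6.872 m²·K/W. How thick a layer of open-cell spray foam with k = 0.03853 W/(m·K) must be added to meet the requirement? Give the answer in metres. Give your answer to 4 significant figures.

0.1615 m

ΔR = 6.872 − 2.681 = 4.191 m²·K/W
L = ΔR × k = 4.191 × 0.03853 = 0.16148 m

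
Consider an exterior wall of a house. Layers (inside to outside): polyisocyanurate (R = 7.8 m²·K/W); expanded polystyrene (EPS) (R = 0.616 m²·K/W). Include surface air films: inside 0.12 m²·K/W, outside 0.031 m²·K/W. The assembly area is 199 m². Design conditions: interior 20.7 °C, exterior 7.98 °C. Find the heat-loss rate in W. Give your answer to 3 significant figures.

R_total = 0.12 + 7.8 + 0.616 + 0.031 = 8.567 m²·K/W
Q = A·ΔT/R = 199 × (20.7 − 7.98) / 8.567 = 295.5 W

295 W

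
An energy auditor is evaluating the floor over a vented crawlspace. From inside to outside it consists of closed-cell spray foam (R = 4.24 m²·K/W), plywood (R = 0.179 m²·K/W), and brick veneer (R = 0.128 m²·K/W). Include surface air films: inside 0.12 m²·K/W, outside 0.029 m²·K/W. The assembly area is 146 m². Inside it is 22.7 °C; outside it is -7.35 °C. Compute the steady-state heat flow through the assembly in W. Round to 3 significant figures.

934 W

R_total = 0.12 + 4.24 + 0.179 + 0.128 + 0.029 = 4.696 m²·K/W
Q = A·ΔT/R = 146 × (22.7 − (-7.35)) / 4.696 = 934.3 W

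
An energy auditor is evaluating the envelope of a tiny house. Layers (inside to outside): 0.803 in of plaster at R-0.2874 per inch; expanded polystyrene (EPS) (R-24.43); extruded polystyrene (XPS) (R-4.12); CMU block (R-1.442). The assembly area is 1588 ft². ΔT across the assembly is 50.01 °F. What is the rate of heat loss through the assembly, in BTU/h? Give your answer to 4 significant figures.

0.803 × 0.2874 = 0.23078
R_total = 0.23078 + 24.43 + 4.12 + 1.442 = 30.223 ft²·°F·h/BTU
Q = A·ΔT/R = 1588 × 50.01 / 30.223 = 2627.7 BTU/h

2628 BTU/h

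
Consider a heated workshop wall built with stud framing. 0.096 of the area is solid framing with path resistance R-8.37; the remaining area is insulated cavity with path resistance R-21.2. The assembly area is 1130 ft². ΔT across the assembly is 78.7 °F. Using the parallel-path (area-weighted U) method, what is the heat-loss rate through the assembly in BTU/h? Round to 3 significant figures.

4810 BTU/h

U_eff = 0.904/21.2 + 0.096/8.37 = 0.04264 + 0.01147 = 0.05411
R_eff = 1/U_eff = 18.48 ft²·°F·h/BTU
Q = 1130 × 78.7 / 18.48 = 4812 BTU/h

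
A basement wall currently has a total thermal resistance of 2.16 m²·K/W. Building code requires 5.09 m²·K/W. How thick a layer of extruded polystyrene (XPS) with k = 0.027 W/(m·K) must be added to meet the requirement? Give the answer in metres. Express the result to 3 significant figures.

ΔR = 5.09 − 2.16 = 2.93 m²·K/W
L = ΔR × k = 2.93 × 0.027 = 0.07911 m

0.0791 m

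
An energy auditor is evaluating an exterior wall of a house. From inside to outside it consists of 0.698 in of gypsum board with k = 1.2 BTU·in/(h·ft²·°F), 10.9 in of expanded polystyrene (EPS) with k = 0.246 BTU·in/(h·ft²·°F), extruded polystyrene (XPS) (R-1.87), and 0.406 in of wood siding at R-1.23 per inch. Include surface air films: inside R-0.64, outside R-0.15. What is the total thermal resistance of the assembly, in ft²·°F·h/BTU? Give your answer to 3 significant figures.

48.0 ft²·°F·h/BTU

0.698/1.2 = 0.5817
10.9/0.246 = 44.31
0.406 × 1.23 = 0.4994
R_total = 0.64 + 0.5817 + 44.31 + 1.87 + 0.4994 + 0.15 = 48.05 ft²·°F·h/BTU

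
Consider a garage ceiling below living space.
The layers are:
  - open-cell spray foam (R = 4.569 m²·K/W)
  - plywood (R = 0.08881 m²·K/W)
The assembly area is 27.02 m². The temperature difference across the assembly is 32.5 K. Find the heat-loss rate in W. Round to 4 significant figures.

R_total = 4.569 + 0.08881 = 4.6578 m²·K/W
Q = A·ΔT/R = 27.02 × 32.5 / 4.6578 = 188.53 W

188.5 W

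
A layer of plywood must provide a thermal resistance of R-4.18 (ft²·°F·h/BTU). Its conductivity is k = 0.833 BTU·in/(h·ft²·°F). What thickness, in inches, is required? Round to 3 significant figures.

3.48 in

L = R × k = 4.18 × 0.833 = 3.482 in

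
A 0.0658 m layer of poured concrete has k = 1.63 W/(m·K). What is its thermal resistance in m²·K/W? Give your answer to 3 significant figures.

0.0404 m²·K/W

R = L/k = 0.0658/1.63 = 0.04037 m²·K/W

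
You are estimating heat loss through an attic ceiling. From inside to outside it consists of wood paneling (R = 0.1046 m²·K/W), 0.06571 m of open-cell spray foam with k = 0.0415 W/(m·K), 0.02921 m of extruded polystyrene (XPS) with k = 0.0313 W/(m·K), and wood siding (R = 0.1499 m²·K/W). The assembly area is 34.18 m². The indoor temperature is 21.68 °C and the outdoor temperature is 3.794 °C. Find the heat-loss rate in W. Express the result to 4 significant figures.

220.6 W

0.06571/0.0415 = 1.5834
0.02921/0.0313 = 0.93323
R_total = 0.1046 + 1.5834 + 0.93323 + 0.1499 = 2.7711 m²·K/W
Q = A·ΔT/R = 34.18 × (21.68 − 3.794) / 2.7711 = 220.61 W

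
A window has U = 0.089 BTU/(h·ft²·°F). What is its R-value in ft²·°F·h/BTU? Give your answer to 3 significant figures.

11.2 ft²·°F·h/BTU

R = 1/U = 1/0.089 = 11.24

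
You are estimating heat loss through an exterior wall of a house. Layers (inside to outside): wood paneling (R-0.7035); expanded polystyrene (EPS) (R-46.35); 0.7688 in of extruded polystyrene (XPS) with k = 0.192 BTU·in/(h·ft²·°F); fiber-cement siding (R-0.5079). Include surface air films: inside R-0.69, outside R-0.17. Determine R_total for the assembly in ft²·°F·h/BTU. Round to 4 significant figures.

52.43 ft²·°F·h/BTU

0.7688/0.192 = 4.0042
R_total = 0.69 + 0.7035 + 46.35 + 4.0042 + 0.5079 + 0.17 = 52.426 ft²·°F·h/BTU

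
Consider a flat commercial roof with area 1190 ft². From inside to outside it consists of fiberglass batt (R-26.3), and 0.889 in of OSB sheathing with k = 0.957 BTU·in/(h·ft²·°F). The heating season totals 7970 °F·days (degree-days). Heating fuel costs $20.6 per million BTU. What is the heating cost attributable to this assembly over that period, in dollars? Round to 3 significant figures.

0.889/0.957 = 0.9289
R_total = 26.3 + 0.9289 = 27.23 ft²·°F·h/BTU
E = A × HDD × 24 / R = 1190 × 7970 × 24 / 27.23 = 8360000 BTU
Cost = 8360000/10⁶ × 20.6 = $172.2

172 dollars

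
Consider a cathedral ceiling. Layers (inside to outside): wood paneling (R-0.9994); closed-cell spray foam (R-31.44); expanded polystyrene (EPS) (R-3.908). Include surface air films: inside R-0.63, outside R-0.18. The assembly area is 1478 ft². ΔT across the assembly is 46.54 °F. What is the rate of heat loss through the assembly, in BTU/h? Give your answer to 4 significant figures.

R_total = 0.63 + 0.9994 + 31.44 + 3.908 + 0.18 = 37.157 ft²·°F·h/BTU
Q = A·ΔT/R = 1478 × 46.54 / 37.157 = 1851.2 BTU/h

1851 BTU/h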